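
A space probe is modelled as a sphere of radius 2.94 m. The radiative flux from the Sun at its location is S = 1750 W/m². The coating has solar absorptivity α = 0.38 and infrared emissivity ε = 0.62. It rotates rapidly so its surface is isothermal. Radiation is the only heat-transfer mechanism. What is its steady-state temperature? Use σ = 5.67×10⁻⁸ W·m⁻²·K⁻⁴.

T ≈ 262 K

At equilibrium, absorbed power = emitted power.
Absorbing cross-section = πr² = 27.15 m²; emitting surface = 4πr² = 108.6 m² (ratio 4).
αS·A_cross = εσ·A_surf·T⁴  ⇒  T⁴ = αS/(ε·4σ).
T⁴ = 0.380·1750/(0.62·4·5.67×10⁻⁸) = 4.729×10⁹ K⁴.
T = (4.729×10⁹)^(1/4).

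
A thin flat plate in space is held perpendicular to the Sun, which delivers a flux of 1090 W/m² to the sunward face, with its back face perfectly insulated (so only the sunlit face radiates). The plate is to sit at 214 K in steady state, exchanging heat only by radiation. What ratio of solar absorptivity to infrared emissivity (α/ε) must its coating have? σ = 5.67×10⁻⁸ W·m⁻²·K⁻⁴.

Balance: αS·A = εσ·1A·T⁴ ⇒ α/ε = σT⁴/S.
α/ε = 5.67×10⁻⁸·(214)⁴/1090 = 5.67×10⁻⁸·2.097×10⁹/1090.

α/ε ≈ 0.109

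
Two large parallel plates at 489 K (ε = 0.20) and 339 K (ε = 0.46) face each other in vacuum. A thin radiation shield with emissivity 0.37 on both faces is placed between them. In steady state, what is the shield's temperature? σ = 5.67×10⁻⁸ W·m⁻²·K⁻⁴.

In steady state the net flux on the hot side equals that on the cold side.
σ(T₁⁴−T_s⁴)/D₁ = σ(T_s⁴−T₂⁴)/D₂, with D₁ = 1/ε₁+1/ε_s−1 = 6.703, D₂ = 1/ε_s+1/ε₂−1 = 3.877.
Solve for T_s⁴: T_s⁴ = (D₂·T₁⁴ + D₁·T₂⁴)/(D₁+D₂) = 2.932×10¹⁰ K⁴.

T_s ≈ 414 K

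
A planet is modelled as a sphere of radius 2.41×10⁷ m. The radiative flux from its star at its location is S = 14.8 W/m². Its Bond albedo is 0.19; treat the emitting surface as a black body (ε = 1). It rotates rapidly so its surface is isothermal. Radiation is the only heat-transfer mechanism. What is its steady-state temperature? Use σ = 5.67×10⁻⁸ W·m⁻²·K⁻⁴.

T ≈ 85.3 K

At equilibrium, absorbed power = emitted power.
Absorbing cross-section = πr² = 1.825×10¹⁵ m²; emitting surface = 4πr² = 7.299×10¹⁵ m² (ratio 4).
(1−a)S·A_cross = εσ·A_surf·T⁴  ⇒  T⁴ = (1−a)S/(4σ).
T⁴ = 0.810·14.8/(4·5.67×10⁻⁸) = 5.286×10⁷ K⁴.
T = (5.286×10⁷)^(1/4).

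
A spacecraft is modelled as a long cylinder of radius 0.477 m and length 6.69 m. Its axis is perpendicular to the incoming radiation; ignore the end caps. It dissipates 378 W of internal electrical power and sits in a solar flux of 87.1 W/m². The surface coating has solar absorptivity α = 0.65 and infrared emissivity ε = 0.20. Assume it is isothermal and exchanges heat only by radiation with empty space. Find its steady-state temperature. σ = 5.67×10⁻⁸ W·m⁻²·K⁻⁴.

At steady state, absorbed solar power + internal power = radiated power.
Absorbed: α·S·A_cross = 0.65·87.1·6.382 = 361.3 W (cross-section 2rL).
Total input = 361.3 + 378 = 739.3 W.
Radiated: εσ·A_surf·T⁴ with A_surf = 2πrL = 20.05 m².
T⁴ = 739.3/(0.20·5.67×10⁻⁸·20.05) = 3.252×10⁹ K⁴.

T ≈ 239 K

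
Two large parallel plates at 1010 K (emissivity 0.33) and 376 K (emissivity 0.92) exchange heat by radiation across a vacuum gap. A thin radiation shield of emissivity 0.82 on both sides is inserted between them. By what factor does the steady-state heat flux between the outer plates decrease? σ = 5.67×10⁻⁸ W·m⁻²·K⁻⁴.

Without shield: q₀ = σΔ(T⁴)/(1/ε₁+1/ε₂−1) with denominator 3.117.
With shield the two gaps are in series; the resistances add: (1/ε₁+1/ε_s−1)+(1/ε_s+1/ε₂−1) = 3.250+1.306 = 4.556.
Heat-flux ratio q₀/q = 4.556/3.117.

factor ≈ 1.46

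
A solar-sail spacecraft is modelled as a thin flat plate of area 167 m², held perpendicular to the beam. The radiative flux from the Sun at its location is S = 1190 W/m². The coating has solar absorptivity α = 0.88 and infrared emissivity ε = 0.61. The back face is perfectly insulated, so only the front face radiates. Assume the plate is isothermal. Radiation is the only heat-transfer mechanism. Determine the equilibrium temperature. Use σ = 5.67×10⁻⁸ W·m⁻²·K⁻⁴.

At equilibrium, absorbed power = emitted power.
Absorbing cross-section = A = 167.0 m²; emitting surface = A = 167.0 m² (ratio 1).
αS·A_cross = εσ·A_surf·T⁴  ⇒  T⁴ = αS/(ε·1σ).
T⁴ = 0.880·1190/(0.61·1·5.67×10⁻⁸) = 3.028×10¹⁰ K⁴.
T = (3.028×10¹⁰)^(1/4).

T ≈ 417 K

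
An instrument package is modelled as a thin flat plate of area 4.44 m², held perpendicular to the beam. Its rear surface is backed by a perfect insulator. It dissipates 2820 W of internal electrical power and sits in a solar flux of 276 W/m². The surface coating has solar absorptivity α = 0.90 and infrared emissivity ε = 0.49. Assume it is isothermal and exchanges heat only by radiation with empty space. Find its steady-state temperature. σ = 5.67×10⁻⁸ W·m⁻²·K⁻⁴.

T ≈ 422 K

At steady state, absorbed solar power + internal power = radiated power.
Absorbed: α·S·A_cross = 0.90·276·4.440 = 1103 W (cross-section A).
Total input = 1103 + 2820 = 3923 W.
Radiated: εσ·A_surf·T⁴ with A_surf = A = 4.440 m².
T⁴ = 3923/(0.49·5.67×10⁻⁸·4.440) = 3.180×10¹⁰ K⁴.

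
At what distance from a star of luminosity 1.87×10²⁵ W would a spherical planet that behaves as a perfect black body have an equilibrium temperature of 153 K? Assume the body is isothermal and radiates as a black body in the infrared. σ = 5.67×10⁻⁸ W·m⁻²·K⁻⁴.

d ≈ 1.09×10¹¹ m

For an isothermal black-emitting sphere, (1−a)S·πr² = σ·4πr²·T⁴ ⇒ S = 4σT⁴/(1−a).
S = 4·5.67×10⁻⁸·(153)⁴/1.00 = 124.3 W/m².
Flux falls as S = L/(4πd²), so d = √(L/(4πS)) = √(1.87×10²⁵/(4π·124.3)).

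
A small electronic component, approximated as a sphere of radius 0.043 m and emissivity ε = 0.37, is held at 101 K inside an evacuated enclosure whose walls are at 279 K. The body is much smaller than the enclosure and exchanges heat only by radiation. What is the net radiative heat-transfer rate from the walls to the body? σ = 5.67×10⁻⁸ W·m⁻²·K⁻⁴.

P_net ≈ 2.90 W

For a small grey body in a large enclosure: P_net = εσA(T_body⁴ − T_wall⁴).
A = 4πr² = 0.02324 m²; T_body⁴ − T_wall⁴ = 1.041×10⁸ − 6.059×10⁹ = -5.955×10⁹ K⁴.
|P_net| = 0.37·5.67×10⁻⁸·0.02324·5.955×10⁹.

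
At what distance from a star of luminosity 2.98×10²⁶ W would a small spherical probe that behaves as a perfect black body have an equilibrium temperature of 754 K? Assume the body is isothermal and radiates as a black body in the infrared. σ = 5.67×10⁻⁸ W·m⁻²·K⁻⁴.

d ≈ 1.80×10¹⁰ m

For an isothermal black-emitting sphere, (1−a)S·πr² = σ·4πr²·T⁴ ⇒ S = 4σT⁴/(1−a).
S = 4·5.67×10⁻⁸·(754)⁴/1.00 = 73300 W/m².
Flux falls as S = L/(4πd²), so d = √(L/(4πS)) = √(2.98×10²⁶/(4π·73300)).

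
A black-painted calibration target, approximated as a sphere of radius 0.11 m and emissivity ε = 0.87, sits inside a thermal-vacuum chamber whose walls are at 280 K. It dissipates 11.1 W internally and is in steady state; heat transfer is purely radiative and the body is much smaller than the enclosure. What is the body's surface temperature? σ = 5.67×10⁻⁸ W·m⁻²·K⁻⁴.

T ≈ 296 K

For a small grey body in a large enclosure, net radiated power = εσA(T⁴ − T_w⁴).
Steady state: P = εσA(T⁴ − T_w⁴) with A = 4πr² = 0.1521 m².
T⁴ = P/(εσA) + T_w⁴ = 11.1/(0.87·5.67×10⁻⁸·0.1521) + (280)⁴
    = 1.480×10⁹ + 6.147×10⁹ = 7.626×10⁹ K⁴.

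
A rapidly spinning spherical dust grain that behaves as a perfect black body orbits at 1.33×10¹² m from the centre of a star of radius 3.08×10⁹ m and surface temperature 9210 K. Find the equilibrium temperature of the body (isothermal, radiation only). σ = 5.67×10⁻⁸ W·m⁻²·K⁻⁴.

T ≈ 313 K

The star's surface emits σT_*⁴; at distance d the flux is S = σT_*⁴(R_*/d)².
S = 5.67×10⁻⁸·(9210)⁴·(3.08×10⁹/1.33×10¹²)² = 2188 W/m².
For an isothermal sphere T⁴ = (1−a)S/(4σ) = 9.647×10⁹ K⁴.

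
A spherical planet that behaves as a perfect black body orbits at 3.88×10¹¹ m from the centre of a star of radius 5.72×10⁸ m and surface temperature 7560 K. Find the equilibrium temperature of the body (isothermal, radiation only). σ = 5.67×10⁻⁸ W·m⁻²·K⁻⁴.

The star's surface emits σT_*⁴; at distance d the flux is S = σT_*⁴(R_*/d)².
S = 5.67×10⁻⁸·(7560)⁴·(5.72×10⁸/3.88×10¹¹)² = 402.5 W/m².
For an isothermal sphere T⁴ = (1−a)S/(4σ) = 1.775×10⁹ K⁴.

T ≈ 205 K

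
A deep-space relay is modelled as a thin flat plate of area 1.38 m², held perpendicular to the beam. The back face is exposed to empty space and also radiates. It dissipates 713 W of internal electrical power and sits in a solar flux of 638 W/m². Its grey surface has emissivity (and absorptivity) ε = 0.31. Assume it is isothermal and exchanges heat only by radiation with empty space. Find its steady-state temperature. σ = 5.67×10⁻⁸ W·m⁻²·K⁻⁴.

T ≈ 378 K

At steady state, absorbed solar power + internal power = radiated power.
Absorbed: α·S·A_cross = 0.31·638·1.380 = 272.9 W (cross-section A).
Total input = 272.9 + 713 = 985.9 W.
Radiated: εσ·A_surf·T⁴ with A_surf = 2A = 2.760 m².
T⁴ = 985.9/(0.31·5.67×10⁻⁸·2.760) = 2.032×10¹⁰ K⁴.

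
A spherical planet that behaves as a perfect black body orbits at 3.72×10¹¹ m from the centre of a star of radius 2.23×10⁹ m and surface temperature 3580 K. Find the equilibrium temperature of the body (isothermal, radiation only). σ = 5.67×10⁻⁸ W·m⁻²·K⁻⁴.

The star's surface emits σT_*⁴; at distance d the flux is S = σT_*⁴(R_*/d)².
S = 5.67×10⁻⁸·(3580)⁴·(2.23×10⁹/3.72×10¹¹)² = 334.7 W/m².
For an isothermal sphere T⁴ = (1−a)S/(4σ) = 1.476×10⁹ K⁴.

T ≈ 196 K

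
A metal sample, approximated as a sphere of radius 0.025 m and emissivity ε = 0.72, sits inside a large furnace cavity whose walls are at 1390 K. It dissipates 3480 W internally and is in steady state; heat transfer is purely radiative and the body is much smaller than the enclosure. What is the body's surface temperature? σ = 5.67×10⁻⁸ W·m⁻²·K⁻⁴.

T ≈ 1950 K

For a small grey body in a large enclosure, net radiated power = εσA(T⁴ − T_w⁴).
Steady state: P = εσA(T⁴ − T_w⁴) with A = 4πr² = 0.007854 m².
T⁴ = P/(εσA) + T_w⁴ = 3480/(0.72·5.67×10⁻⁸·0.007854) + (1390)⁴
    = 1.085×10¹³ + 3.733×10¹² = 1.459×10¹³ K⁴.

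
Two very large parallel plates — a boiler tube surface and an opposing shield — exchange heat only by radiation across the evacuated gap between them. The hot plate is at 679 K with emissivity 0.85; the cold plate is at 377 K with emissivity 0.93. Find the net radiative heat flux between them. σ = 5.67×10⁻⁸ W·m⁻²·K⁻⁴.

q ≈ 8710 W/m²

For two infinite grey parallel plates, q = σ(T₁⁴ − T₂⁴)/(1/ε₁ + 1/ε₂ − 1).
T₁⁴ − T₂⁴ = 2.126×10¹¹ − 2.020×10¹⁰ = 1.924×10¹¹ K⁴.
1/ε₁ + 1/ε₂ − 1 = 1.176 + 1.075 − 1 = 1.252.
q = 5.67×10⁻⁸ × 1.924×10¹¹ / 1.252.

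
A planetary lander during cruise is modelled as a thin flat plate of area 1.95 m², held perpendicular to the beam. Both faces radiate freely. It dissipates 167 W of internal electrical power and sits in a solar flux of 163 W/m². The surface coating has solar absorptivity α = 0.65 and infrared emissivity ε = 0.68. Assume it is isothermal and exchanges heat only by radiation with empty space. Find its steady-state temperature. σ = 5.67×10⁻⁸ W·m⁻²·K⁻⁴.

T ≈ 223 K

At steady state, absorbed solar power + internal power = radiated power.
Absorbed: α·S·A_cross = 0.65·163·1.950 = 206.6 W (cross-section A).
Total input = 206.6 + 167 = 373.6 W.
Radiated: εσ·A_surf·T⁴ with A_surf = 2A = 3.900 m².
T⁴ = 373.6/(0.68·5.67×10⁻⁸·3.900) = 2.485×10⁹ K⁴.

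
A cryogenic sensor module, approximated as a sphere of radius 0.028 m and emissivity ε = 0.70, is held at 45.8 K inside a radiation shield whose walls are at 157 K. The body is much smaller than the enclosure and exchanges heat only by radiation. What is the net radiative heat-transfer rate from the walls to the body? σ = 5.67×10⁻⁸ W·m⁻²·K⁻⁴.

P_net ≈ 0.236 W

For a small grey body in a large enclosure: P_net = εσA(T_body⁴ − T_wall⁴).
A = 4πr² = 0.009852 m²; T_body⁴ − T_wall⁴ = 4.400×10⁶ − 6.076×10⁸ = -6.032×10⁸ K⁴.
|P_net| = 0.70·5.67×10⁻⁸·0.009852·6.032×10⁸.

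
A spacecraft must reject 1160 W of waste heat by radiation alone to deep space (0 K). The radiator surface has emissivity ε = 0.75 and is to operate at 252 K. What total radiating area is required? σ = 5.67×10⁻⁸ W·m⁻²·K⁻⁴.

P = εσA T⁴ ⇒ A = P/(εσT⁴).
T⁴ = 4.033×10⁹ K⁴.
A = 1160/(0.75 × 5.67×10⁻⁸ × 4.033×10⁹).

A ≈ 6.76 m²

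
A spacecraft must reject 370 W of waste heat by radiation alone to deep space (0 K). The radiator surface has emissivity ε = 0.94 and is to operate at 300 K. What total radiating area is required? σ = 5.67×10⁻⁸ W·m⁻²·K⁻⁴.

A ≈ 0.857 m²

P = εσA T⁴ ⇒ A = P/(εσT⁴).
T⁴ = 8.100×10⁹ K⁴.
A = 370/(0.94 × 5.67×10⁻⁸ × 8.100×10⁹).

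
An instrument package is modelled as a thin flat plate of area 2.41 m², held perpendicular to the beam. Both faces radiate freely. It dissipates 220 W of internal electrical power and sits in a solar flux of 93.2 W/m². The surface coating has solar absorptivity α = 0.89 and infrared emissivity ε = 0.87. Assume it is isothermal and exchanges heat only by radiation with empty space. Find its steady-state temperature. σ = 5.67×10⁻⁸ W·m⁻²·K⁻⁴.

At steady state, absorbed solar power + internal power = radiated power.
Absorbed: α·S·A_cross = 0.89·93.2·2.410 = 199.9 W (cross-section A).
Total input = 199.9 + 220 = 419.9 W.
Radiated: εσ·A_surf·T⁴ with A_surf = 2A = 4.820 m².
T⁴ = 419.9/(0.87·5.67×10⁻⁸·4.820) = 1.766×10⁹ K⁴.

T ≈ 205 K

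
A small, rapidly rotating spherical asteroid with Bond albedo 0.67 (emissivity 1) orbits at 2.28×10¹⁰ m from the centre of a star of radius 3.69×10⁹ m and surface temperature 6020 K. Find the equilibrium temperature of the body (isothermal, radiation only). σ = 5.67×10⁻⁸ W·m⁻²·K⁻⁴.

The star's surface emits σT_*⁴; at distance d the flux is S = σT_*⁴(R_*/d)².
S = 5.67×10⁻⁸·(6020)⁴·(3.69×10⁹/2.28×10¹⁰)² = 1.951×10⁶ W/m².
For an isothermal sphere T⁴ = (1−a)S/(4σ) = 2.838×10¹² K⁴.

T ≈ 1300 K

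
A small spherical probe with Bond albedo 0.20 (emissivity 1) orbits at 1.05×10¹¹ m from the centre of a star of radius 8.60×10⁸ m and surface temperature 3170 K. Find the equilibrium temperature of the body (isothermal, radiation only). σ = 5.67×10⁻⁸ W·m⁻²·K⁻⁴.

The star's surface emits σT_*⁴; at distance d the flux is S = σT_*⁴(R_*/d)².
S = 5.67×10⁻⁸·(3170)⁴·(8.60×10⁸/1.05×10¹¹)² = 384.1 W/m².
For an isothermal sphere T⁴ = (1−a)S/(4σ) = 1.355×10⁹ K⁴.

T ≈ 192 K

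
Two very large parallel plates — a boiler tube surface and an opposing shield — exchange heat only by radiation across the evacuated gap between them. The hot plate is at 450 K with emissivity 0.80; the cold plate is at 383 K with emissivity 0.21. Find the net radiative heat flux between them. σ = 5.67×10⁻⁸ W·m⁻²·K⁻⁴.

q ≈ 220 W/m²

For two infinite grey parallel plates, q = σ(T₁⁴ − T₂⁴)/(1/ε₁ + 1/ε₂ − 1).
T₁⁴ − T₂⁴ = 4.101×10¹⁰ − 2.152×10¹⁰ = 1.949×10¹⁰ K⁴.
1/ε₁ + 1/ε₂ − 1 = 1.250 + 4.762 − 1 = 5.012.
q = 5.67×10⁻⁸ × 1.949×10¹⁰ / 5.012.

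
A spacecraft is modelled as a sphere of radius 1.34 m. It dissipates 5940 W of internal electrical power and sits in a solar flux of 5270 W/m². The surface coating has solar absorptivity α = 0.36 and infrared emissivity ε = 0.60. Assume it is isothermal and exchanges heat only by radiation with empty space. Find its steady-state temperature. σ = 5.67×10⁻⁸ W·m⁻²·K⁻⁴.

At steady state, absorbed solar power + internal power = radiated power.
Absorbed: α·S·A_cross = 0.36·5270·5.641 = 10700 W (cross-section πr²).
Total input = 10700 + 5940 = 16640 W.
Radiated: εσ·A_surf·T⁴ with A_surf = 4πr² = 22.56 m².
T⁴ = 16640/(0.60·5.67×10⁻⁸·22.56) = 2.168×10¹⁰ K⁴.

T ≈ 384 K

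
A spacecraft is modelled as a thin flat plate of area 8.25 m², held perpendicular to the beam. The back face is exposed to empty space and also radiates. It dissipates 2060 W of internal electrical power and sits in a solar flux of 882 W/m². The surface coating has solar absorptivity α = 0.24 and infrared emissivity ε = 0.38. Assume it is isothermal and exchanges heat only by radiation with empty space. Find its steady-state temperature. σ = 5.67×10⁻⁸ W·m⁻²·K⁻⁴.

T ≈ 322 K

At steady state, absorbed solar power + internal power = radiated power.
Absorbed: α·S·A_cross = 0.24·882·8.250 = 1746 W (cross-section A).
Total input = 1746 + 2060 = 3806 W.
Radiated: εσ·A_surf·T⁴ with A_surf = 2A = 16.50 m².
T⁴ = 3806/(0.38·5.67×10⁻⁸·16.50) = 1.071×10¹⁰ K⁴.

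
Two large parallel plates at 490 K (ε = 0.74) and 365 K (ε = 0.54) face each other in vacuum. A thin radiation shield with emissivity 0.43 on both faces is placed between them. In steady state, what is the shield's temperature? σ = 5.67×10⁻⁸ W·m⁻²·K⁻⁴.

In steady state the net flux on the hot side equals that on the cold side.
σ(T₁⁴−T_s⁴)/D₁ = σ(T_s⁴−T₂⁴)/D₂, with D₁ = 1/ε₁+1/ε_s−1 = 2.677, D₂ = 1/ε_s+1/ε₂−1 = 3.177.
Solve for T_s⁴: T_s⁴ = (D₂·T₁⁴ + D₁·T₂⁴)/(D₁+D₂) = 3.940×10¹⁰ K⁴.

T_s ≈ 446 K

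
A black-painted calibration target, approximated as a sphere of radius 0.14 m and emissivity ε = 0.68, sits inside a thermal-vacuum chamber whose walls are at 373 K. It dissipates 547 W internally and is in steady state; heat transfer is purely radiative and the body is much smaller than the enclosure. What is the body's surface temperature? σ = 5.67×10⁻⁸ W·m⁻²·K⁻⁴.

T ≈ 527 K

For a small grey body in a large enclosure, net radiated power = εσA(T⁴ − T_w⁴).
Steady state: P = εσA(T⁴ − T_w⁴) with A = 4πr² = 0.2463 m².
T⁴ = P/(εσA) + T_w⁴ = 547/(0.68·5.67×10⁻⁸·0.2463) + (373)⁴
    = 5.760×10¹⁰ + 1.936×10¹⁰ = 7.696×10¹⁰ K⁴.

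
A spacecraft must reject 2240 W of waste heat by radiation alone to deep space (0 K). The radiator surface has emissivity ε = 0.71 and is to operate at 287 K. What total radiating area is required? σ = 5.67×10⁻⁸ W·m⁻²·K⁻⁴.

A ≈ 8.20 m²

P = εσA T⁴ ⇒ A = P/(εσT⁴).
T⁴ = 6.785×10⁹ K⁴.
A = 2240/(0.71 × 5.67×10⁻⁸ × 6.785×10⁹).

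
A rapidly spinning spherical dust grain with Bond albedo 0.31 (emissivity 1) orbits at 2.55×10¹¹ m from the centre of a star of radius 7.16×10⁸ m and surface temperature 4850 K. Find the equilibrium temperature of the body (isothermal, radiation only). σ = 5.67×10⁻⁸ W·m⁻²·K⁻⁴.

T ≈ 166 K

The star's surface emits σT_*⁴; at distance d the flux is S = σT_*⁴(R_*/d)².
S = 5.67×10⁻⁸·(4850)⁴·(7.16×10⁸/2.55×10¹¹)² = 247.3 W/m².
For an isothermal sphere T⁴ = (1−a)S/(4σ) = 7.525×10⁸ K⁴.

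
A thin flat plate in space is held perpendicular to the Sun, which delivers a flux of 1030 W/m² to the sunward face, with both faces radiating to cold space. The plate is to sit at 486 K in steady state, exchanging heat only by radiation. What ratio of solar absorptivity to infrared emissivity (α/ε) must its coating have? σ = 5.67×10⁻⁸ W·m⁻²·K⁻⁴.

Balance: αS·A = εσ·2A·T⁴ ⇒ α/ε = 2σT⁴/S.
α/ε = 2·5.67×10⁻⁸·(486)⁴/1030 = 2·5.67×10⁻⁸·5.579×10¹⁰/1030.

α/ε ≈ 6.14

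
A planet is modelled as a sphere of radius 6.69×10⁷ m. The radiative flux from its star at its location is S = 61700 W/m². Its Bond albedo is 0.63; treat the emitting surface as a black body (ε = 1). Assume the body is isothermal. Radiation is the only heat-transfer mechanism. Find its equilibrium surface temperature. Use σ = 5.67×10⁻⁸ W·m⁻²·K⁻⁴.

T ≈ 563 K

At equilibrium, absorbed power = emitted power.
Absorbing cross-section = πr² = 1.406×10¹⁶ m²; emitting surface = 4πr² = 5.624×10¹⁶ m² (ratio 4).
(1−a)S·A_cross = εσ·A_surf·T⁴  ⇒  T⁴ = (1−a)S/(4σ).
T⁴ = 0.370·61700/(4·5.67×10⁻⁸) = 1.007×10¹¹ K⁴.
T = (1.007×10¹¹)^(1/4).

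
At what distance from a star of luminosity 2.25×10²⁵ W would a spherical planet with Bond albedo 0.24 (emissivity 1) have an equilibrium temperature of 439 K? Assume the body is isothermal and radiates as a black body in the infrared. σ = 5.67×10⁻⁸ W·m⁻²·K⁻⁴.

For an isothermal black-emitting sphere, (1−a)S·πr² = σ·4πr²·T⁴ ⇒ S = 4σT⁴/(1−a).
S = 4·5.67×10⁻⁸·(439)⁴/0.760 = 11080 W/m².
Flux falls as S = L/(4πd²), so d = √(L/(4πS)) = √(2.25×10²⁵/(4π·11080)).

d ≈ 1.27×10¹⁰ m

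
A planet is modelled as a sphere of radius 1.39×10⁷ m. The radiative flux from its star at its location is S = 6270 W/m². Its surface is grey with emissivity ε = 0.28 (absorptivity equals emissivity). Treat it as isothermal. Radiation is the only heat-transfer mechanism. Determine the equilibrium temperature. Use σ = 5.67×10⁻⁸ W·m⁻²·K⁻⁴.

T ≈ 408 K

At equilibrium, absorbed power = emitted power.
Absorbing cross-section = πr² = 6.070×10¹⁴ m²; emitting surface = 4πr² = 2.428×10¹⁵ m² (ratio 4).
εS·A_cross = εσ·A_surf·T⁴  ⇒  T⁴ = S/(4σ)   (ε cancels).
T⁴ = 6270/(4·5.67×10⁻⁸) = 2.765×10¹⁰ K⁴.
T = (2.765×10¹⁰)^(1/4).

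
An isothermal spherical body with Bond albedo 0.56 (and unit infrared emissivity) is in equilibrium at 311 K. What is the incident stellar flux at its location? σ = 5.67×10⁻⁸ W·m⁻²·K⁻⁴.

(1−a)S·πr² = σ·4πr²·T⁴ ⇒ S = 4σT⁴/(1−a).
S = 4·5.67×10⁻⁸·9.355×10⁹/0.440.

S ≈ 4820 W/m²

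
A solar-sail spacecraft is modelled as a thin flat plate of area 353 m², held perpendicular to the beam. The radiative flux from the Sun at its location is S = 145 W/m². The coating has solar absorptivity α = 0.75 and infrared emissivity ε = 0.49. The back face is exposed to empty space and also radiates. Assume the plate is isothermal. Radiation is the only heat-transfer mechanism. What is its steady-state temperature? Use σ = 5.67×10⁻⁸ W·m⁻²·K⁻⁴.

At equilibrium, absorbed power = emitted power.
Absorbing cross-section = A = 353.0 m²; emitting surface = 2A = 706.0 m² (ratio 2).
αS·A_cross = εσ·A_surf·T⁴  ⇒  T⁴ = αS/(ε·2σ).
T⁴ = 0.750·145/(0.49·2·5.67×10⁻⁸) = 1.957×10⁹ K⁴.
T = (1.957×10⁹)^(1/4).

T ≈ 210 K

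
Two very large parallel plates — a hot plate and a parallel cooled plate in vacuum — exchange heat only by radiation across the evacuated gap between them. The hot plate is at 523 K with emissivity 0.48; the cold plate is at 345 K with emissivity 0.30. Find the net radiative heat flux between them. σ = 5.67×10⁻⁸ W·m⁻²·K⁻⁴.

For two infinite grey parallel plates, q = σ(T₁⁴ − T₂⁴)/(1/ε₁ + 1/ε₂ − 1).
T₁⁴ − T₂⁴ = 7.482×10¹⁰ − 1.417×10¹⁰ = 6.065×10¹⁰ K⁴.
1/ε₁ + 1/ε₂ − 1 = 2.083 + 3.333 − 1 = 4.417.
q = 5.67×10⁻⁸ × 6.065×10¹⁰ / 4.417.

q ≈ 779 W/m²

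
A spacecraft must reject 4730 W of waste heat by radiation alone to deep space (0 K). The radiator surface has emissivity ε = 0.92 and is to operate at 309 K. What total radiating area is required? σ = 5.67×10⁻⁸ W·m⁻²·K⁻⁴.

A ≈ 9.95 m²

P = εσA T⁴ ⇒ A = P/(εσT⁴).
T⁴ = 9.117×10⁹ K⁴.
A = 4730/(0.92 × 5.67×10⁻⁸ × 9.117×10⁹).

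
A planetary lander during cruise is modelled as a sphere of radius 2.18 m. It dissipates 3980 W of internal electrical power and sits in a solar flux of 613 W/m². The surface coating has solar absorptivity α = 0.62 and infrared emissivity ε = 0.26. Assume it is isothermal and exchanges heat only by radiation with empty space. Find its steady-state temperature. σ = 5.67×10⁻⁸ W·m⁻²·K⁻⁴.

T ≈ 324 K

At steady state, absorbed solar power + internal power = radiated power.
Absorbed: α·S·A_cross = 0.62·613·14.93 = 5674 W (cross-section πr²).
Total input = 5674 + 3980 = 9654 W.
Radiated: εσ·A_surf·T⁴ with A_surf = 4πr² = 59.72 m².
T⁴ = 9654/(0.26·5.67×10⁻⁸·59.72) = 1.097×10¹⁰ K⁴.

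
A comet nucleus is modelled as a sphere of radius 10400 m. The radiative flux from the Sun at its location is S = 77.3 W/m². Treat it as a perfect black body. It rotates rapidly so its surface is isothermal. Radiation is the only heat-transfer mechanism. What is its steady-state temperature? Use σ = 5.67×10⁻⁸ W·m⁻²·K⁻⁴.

At equilibrium, absorbed power = emitted power.
Absorbing cross-section = πr² = 3.398×10⁸ m²; emitting surface = 4πr² = 1.359×10⁹ m² (ratio 4).
S·A_cross = εσ·A_surf·T⁴  ⇒  T⁴ = S/(4σ).
T⁴ = 1.00·77.3/(4·5.67×10⁻⁸) = 3.408×10⁸ K⁴.
T = (3.408×10⁸)^(1/4).

T ≈ 136 K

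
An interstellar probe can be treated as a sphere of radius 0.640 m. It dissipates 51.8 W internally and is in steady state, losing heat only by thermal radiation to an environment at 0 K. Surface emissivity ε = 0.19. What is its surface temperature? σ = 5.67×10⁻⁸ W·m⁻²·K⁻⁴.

T ≈ 175 K

Steady state: internal power = radiated power, P = εσA T⁴.
Radiating area A = 4πr² = 5.147 m².
T⁴ = P/(εσA) = 51.8/(0.19·5.67×10⁻⁸·5.147) = 9.342×10⁸ K⁴.
T = (9.342×10⁸)^(1/4).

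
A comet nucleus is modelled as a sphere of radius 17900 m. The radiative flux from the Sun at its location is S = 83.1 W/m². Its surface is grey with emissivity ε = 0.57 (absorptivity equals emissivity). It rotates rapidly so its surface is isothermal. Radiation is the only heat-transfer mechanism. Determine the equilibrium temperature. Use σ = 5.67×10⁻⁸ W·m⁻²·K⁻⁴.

At equilibrium, absorbed power = emitted power.
Absorbing cross-section = πr² = 1.007×10⁹ m²; emitting surface = 4πr² = 4.026×10⁹ m² (ratio 4).
εS·A_cross = εσ·A_surf·T⁴  ⇒  T⁴ = S/(4σ)   (ε cancels).
T⁴ = 83.1/(4·5.67×10⁻⁸) = 3.664×10⁸ K⁴.
T = (3.664×10⁸)^(1/4).

T ≈ 138 K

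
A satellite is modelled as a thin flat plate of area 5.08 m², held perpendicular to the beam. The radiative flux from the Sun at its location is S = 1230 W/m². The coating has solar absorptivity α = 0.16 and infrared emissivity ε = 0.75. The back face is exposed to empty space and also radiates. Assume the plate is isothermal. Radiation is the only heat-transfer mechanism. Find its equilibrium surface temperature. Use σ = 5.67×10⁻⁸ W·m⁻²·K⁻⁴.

At equilibrium, absorbed power = emitted power.
Absorbing cross-section = A = 5.080 m²; emitting surface = 2A = 10.16 m² (ratio 2).
αS·A_cross = εσ·A_surf·T⁴  ⇒  T⁴ = αS/(ε·2σ).
T⁴ = 0.160·1230/(0.75·2·5.67×10⁻⁸) = 2.314×10⁹ K⁴.
T = (2.314×10⁹)^(1/4).

T ≈ 219 K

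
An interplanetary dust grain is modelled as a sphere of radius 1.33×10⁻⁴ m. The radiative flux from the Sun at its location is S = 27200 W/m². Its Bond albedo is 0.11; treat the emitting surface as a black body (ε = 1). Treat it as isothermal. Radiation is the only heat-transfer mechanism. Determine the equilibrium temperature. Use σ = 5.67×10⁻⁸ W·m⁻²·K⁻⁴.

T ≈ 572 K

At equilibrium, absorbed power = emitted power.
Absorbing cross-section = πr² = 5.557×10⁻⁸ m²; emitting surface = 4πr² = 2.223×10⁻⁷ m² (ratio 4).
(1−a)S·A_cross = εσ·A_surf·T⁴  ⇒  T⁴ = (1−a)S/(4σ).
T⁴ = 0.890·27200/(4·5.67×10⁻⁸) = 1.067×10¹¹ K⁴.
T = (1.067×10¹¹)^(1/4).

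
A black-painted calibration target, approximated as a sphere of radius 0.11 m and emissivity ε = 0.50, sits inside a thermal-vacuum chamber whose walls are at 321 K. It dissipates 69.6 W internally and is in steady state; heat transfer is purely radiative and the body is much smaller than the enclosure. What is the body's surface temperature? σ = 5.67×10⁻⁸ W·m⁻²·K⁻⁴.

For a small grey body in a large enclosure, net radiated power = εσA(T⁴ − T_w⁴).
Steady state: P = εσA(T⁴ − T_w⁴) with A = 4πr² = 0.1521 m².
T⁴ = P/(εσA) + T_w⁴ = 69.6/(0.50·5.67×10⁻⁸·0.1521) + (321)⁴
    = 1.615×10¹⁰ + 1.062×10¹⁰ = 2.676×10¹⁰ K⁴.

T ≈ 404 K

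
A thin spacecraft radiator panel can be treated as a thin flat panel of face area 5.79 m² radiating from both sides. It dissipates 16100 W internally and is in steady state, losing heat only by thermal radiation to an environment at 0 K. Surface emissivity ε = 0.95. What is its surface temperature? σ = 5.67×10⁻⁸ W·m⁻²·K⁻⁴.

Steady state: internal power = radiated power, P = εσA T⁴.
Radiating area A = 2·5.79 = 11.58 m².
T⁴ = P/(εσA) = 16100/(0.95·5.67×10⁻⁸·11.58) = 2.581×10¹⁰ K⁴.
T = (2.581×10¹⁰)^(1/4).

T ≈ 401 K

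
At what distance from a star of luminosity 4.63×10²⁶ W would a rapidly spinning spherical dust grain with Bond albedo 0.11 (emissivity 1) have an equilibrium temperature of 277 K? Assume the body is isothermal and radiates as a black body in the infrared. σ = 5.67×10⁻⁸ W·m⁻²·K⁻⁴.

For an isothermal black-emitting sphere, (1−a)S·πr² = σ·4πr²·T⁴ ⇒ S = 4σT⁴/(1−a).
S = 4·5.67×10⁻⁸·(277)⁴/0.890 = 1500 W/m².
Flux falls as S = L/(4πd²), so d = √(L/(4πS)) = √(4.63×10²⁶/(4π·1500)).

d ≈ 1.57×10¹¹ m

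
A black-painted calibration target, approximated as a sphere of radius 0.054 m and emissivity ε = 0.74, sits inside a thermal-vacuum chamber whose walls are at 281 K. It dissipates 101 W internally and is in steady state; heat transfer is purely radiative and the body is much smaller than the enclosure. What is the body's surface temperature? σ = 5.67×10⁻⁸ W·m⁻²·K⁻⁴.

T ≈ 518 K

For a small grey body in a large enclosure, net radiated power = εσA(T⁴ − T_w⁴).
Steady state: P = εσA(T⁴ − T_w⁴) with A = 4πr² = 0.03664 m².
T⁴ = P/(εσA) + T_w⁴ = 101/(0.74·5.67×10⁻⁸·0.03664) + (281)⁴
    = 6.569×10¹⁰ + 6.235×10⁹ = 7.193×10¹⁰ K⁴.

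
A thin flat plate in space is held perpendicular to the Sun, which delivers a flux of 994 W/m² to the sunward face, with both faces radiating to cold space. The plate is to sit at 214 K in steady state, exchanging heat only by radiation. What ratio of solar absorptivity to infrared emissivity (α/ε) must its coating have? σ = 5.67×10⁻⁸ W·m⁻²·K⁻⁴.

α/ε ≈ 0.239

Balance: αS·A = εσ·2A·T⁴ ⇒ α/ε = 2σT⁴/S.
α/ε = 2·5.67×10⁻⁸·(214)⁴/994 = 2·5.67×10⁻⁸·2.097×10⁹/994.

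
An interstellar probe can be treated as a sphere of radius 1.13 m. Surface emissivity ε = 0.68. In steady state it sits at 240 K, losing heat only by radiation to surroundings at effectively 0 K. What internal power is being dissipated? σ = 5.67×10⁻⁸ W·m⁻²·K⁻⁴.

P ≈ 2050 W

Steady state: P = εσA T⁴.
A = 4πr² = 16.05 m²; T⁴ = (240)⁴ = 3.318×10⁹ K⁴.
P = 0.68 × 5.67×10⁻⁸ × 16.05 × 3.318×10⁹.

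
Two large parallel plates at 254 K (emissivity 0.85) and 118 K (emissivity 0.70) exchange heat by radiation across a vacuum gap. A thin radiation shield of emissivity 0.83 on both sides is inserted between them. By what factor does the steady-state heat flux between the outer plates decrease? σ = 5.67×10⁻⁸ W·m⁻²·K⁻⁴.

Without shield: q₀ = σΔ(T⁴)/(1/ε₁+1/ε₂−1) with denominator 1.605.
With shield the two gaps are in series; the resistances add: (1/ε₁+1/ε_s−1)+(1/ε_s+1/ε₂−1) = 1.381+1.633 = 3.015.
Heat-flux ratio q₀/q = 3.015/1.605.

factor ≈ 1.88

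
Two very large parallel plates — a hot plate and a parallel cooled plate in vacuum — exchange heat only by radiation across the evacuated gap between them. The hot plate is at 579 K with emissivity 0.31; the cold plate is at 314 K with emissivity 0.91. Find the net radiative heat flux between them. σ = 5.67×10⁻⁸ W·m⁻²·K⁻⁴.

For two infinite grey parallel plates, q = σ(T₁⁴ − T₂⁴)/(1/ε₁ + 1/ε₂ − 1).
T₁⁴ − T₂⁴ = 1.124×10¹¹ − 9.721×10⁹ = 1.027×10¹¹ K⁴.
1/ε₁ + 1/ε₂ − 1 = 3.226 + 1.099 − 1 = 3.325.
q = 5.67×10⁻⁸ × 1.027×10¹¹ / 3.325.

q ≈ 1750 W/m²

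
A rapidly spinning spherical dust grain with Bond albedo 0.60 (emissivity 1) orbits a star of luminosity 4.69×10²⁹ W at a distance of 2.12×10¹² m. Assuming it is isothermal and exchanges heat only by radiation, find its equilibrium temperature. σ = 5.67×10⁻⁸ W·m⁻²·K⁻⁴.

First find the stellar flux at distance d: S = L/(4πd²) = 4.69×10²⁹/(4π·(2.12×10¹²)²) = 8304 W/m².
For an isothermal sphere, absorbed (1−a)S·πr² = emitted σ·4πr²·T⁴, so T⁴ = (1−a)S/(4σ).
T⁴ = 0.400·8304/(4·5.67×10⁻⁸) = 1.465×10¹⁰ K⁴.

T ≈ 348 K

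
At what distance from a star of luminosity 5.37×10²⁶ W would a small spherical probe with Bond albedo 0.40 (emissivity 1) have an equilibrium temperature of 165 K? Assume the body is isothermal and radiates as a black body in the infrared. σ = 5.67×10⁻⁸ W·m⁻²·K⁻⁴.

For an isothermal black-emitting sphere, (1−a)S·πr² = σ·4πr²·T⁴ ⇒ S = 4σT⁴/(1−a).
S = 4·5.67×10⁻⁸·(165)⁴/0.600 = 280.2 W/m².
Flux falls as S = L/(4πd²), so d = √(L/(4πS)) = √(5.37×10²⁶/(4π·280.2)).

d ≈ 3.91×10¹¹ m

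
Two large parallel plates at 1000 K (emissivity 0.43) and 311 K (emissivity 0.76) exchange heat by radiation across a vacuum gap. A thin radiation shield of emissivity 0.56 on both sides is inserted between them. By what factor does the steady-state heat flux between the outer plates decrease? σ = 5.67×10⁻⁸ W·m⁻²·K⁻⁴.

factor ≈ 1.97

Without shield: q₀ = σΔ(T⁴)/(1/ε₁+1/ε₂−1) with denominator 2.641.
With shield the two gaps are in series; the resistances add: (1/ε₁+1/ε_s−1)+(1/ε_s+1/ε₂−1) = 3.111+2.102 = 5.213.
Heat-flux ratio q₀/q = 5.213/2.641.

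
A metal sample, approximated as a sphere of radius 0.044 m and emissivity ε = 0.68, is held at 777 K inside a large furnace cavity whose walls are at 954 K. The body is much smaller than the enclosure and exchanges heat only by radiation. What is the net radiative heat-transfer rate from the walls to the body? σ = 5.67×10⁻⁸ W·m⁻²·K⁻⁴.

For a small grey body in a large enclosure: P_net = εσA(T_body⁴ − T_wall⁴).
A = 4πr² = 0.02433 m²; T_body⁴ − T_wall⁴ = 3.645×10¹¹ − 8.283×10¹¹ = -4.638×10¹¹ K⁴.
|P_net| = 0.68·5.67×10⁻⁸·0.02433·4.638×10¹¹.

P_net ≈ 435 W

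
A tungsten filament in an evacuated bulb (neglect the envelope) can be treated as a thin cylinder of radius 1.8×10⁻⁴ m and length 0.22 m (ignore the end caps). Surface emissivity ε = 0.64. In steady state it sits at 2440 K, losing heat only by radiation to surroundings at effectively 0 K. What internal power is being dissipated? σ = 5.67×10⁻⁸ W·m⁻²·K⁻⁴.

Steady state: P = εσA T⁴.
A = 2πrL = 2.488×10⁻⁴ m²; T⁴ = (2440)⁴ = 3.545×10¹³ K⁴.
P = 0.64 × 5.67×10⁻⁸ × 2.488×10⁻⁴ × 3.545×10¹³.

P ≈ 320 W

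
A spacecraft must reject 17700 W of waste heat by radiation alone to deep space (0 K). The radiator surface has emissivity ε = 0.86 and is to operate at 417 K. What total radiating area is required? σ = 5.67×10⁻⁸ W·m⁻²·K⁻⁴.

P = εσA T⁴ ⇒ A = P/(εσT⁴).
T⁴ = 3.024×10¹⁰ K⁴.
A = 17700/(0.86 × 5.67×10⁻⁸ × 3.024×10¹⁰).

A ≈ 12.0 m²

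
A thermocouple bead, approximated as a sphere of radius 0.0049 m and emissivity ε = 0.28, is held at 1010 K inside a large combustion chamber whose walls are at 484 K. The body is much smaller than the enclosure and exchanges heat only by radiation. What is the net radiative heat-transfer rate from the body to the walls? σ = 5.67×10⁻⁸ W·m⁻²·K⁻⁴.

P_net ≈ 4.72 W

For a small grey body in a large enclosure: P_net = εσA(T_body⁴ − T_wall⁴).
A = 4πr² = 3.017×10⁻⁴ m²; T_body⁴ − T_wall⁴ = 1.041×10¹² − 5.488×10¹⁰ = 9.857×10¹¹ K⁴.
|P_net| = 0.28·5.67×10⁻⁸·3.017×10⁻⁴·9.857×10¹¹.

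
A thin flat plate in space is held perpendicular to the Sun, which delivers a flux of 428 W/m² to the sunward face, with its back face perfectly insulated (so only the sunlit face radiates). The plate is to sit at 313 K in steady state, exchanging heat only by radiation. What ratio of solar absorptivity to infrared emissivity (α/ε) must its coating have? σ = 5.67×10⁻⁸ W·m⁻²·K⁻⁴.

α/ε ≈ 1.27

Balance: αS·A = εσ·1A·T⁴ ⇒ α/ε = σT⁴/S.
α/ε = 5.67×10⁻⁸·(313)⁴/428 = 5.67×10⁻⁸·9.598×10⁹/428.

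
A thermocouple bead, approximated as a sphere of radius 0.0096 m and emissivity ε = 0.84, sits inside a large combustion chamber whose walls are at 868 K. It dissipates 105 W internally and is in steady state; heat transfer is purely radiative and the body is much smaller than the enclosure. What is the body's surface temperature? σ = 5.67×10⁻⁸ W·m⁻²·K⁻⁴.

For a small grey body in a large enclosure, net radiated power = εσA(T⁴ − T_w⁴).
Steady state: P = εσA(T⁴ − T_w⁴) with A = 4πr² = 0.001158 m².
T⁴ = P/(εσA) + T_w⁴ = 105/(0.84·5.67×10⁻⁸·0.001158) + (868)⁴
    = 1.904×10¹² + 5.676×10¹¹ = 2.471×10¹² K⁴.

T ≈ 1250 K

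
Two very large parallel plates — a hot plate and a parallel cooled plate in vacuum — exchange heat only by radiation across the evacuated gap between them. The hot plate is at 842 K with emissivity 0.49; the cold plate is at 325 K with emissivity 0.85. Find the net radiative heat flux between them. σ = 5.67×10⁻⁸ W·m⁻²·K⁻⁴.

For two infinite grey parallel plates, q = σ(T₁⁴ − T₂⁴)/(1/ε₁ + 1/ε₂ − 1).
T₁⁴ − T₂⁴ = 5.026×10¹¹ − 1.116×10¹⁰ = 4.915×10¹¹ K⁴.
1/ε₁ + 1/ε₂ − 1 = 2.041 + 1.176 − 1 = 2.217.
q = 5.67×10⁻⁸ × 4.915×10¹¹ / 2.217.

q ≈ 12600 W/m²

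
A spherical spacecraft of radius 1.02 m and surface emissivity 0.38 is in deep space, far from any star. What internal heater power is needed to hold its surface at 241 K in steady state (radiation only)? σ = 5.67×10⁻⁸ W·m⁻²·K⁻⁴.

P = εσ·4πr²·T⁴.
4πr² = 13.07 m²; T⁴ = 3.373×10⁹ K⁴.
P = 0.38·5.67×10⁻⁸·13.07·3.373×10⁹.

P ≈ 950 W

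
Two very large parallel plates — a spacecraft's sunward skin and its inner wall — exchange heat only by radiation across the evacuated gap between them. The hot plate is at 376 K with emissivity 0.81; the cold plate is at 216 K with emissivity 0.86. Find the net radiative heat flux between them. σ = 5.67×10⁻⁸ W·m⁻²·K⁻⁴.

q ≈ 723 W/m²

For two infinite grey parallel plates, q = σ(T₁⁴ − T₂⁴)/(1/ε₁ + 1/ε₂ − 1).
T₁⁴ − T₂⁴ = 1.999×10¹⁰ − 2.177×10⁹ = 1.781×10¹⁰ K⁴.
1/ε₁ + 1/ε₂ − 1 = 1.235 + 1.163 − 1 = 1.397.
q = 5.67×10⁻⁸ × 1.781×10¹⁰ / 1.397.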